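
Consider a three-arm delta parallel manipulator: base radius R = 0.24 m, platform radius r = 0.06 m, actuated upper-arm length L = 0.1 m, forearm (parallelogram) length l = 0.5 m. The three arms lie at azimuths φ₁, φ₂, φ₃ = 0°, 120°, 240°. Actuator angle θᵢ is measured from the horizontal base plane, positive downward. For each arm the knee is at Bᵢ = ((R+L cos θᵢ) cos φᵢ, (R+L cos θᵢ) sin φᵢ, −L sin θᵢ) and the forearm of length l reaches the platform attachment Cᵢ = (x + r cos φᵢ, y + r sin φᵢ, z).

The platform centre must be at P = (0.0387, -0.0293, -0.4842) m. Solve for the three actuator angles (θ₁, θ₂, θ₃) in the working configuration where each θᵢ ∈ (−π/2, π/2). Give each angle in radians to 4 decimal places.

θ₁ = 0.4359, θ₂ = 0.8728, θ₃ = 0.6108

φ1=0.0° → target in arm frame (0.0387, -0.0293)
  A cos θ + B sin θ = C:  0.1413·cos θ + -0.4842·sin θ = -0.0764
  √(A²+B²)=0.5044;  θ1 = -1.2869+1.7228 ≈ 0.4359
arm 2 (φ=120.0°): x'=-0.0447, y'=-0.0189
  e−x'=0.2247;  (l²−L²−(e−x')²−y'²−z²)/2L = -0.2265
  γ=atan2(-0.4842,0.2247)=-1.1363;  ψ=arccos(-0.4244)=2.0091;  θ2=γ+ψ≈0.8728
rotate P by −φ3: (0.0060, 0.0482, -0.4842)
  A cos θ + B sin θ = C:  0.1740·cos θ + -0.4842·sin θ = -0.1352
  θ3 = atan2(B,A) + arccos(C/0.5145) = 0.6108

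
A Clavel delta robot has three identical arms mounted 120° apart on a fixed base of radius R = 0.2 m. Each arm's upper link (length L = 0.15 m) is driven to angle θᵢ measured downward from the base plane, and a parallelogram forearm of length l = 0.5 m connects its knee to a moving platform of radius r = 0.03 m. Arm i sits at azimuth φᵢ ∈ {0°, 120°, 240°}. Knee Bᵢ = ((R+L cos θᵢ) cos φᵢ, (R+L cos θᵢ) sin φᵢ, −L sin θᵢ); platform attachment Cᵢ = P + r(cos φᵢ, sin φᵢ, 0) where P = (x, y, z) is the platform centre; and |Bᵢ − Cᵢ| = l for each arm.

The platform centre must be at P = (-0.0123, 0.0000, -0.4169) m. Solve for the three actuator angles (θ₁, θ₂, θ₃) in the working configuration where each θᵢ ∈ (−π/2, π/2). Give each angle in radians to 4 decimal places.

arm 1 (φ=0.0°): x'=-0.0123, y'=0.0000
  e−x'=0.1823;  (l²−L²−(e−x')²−y'²−z²)/2L = 0.0682
  √(A²+B²)=0.4550;  θ1 = -1.1586+1.4203 ≈ 0.2618
rotate P by −φ2: (0.0061, 0.0107, -0.4169)
  e−x'=0.1639;  (l²−L²−(e−x')²−y'²−z²)/2L = 0.0891
  γ=atan2(-0.4169,0.1639)=-1.1963;  ψ=arccos(0.1989)=1.3705;  θ2=γ+ψ≈0.1742
arm 3 (φ=240.0°): x'=0.0062, y'=-0.0107
  A=0.1638, B=-0.4169, C=(l²−L²−A²−y'²−z²)/(2L)=0.0891
  √(A²+B²)=0.4479;  θ3 = -1.1963+1.3705 ≈ 0.1742

θ₁ = 0.2618, θ₂ = 0.1742, θ₃ = 0.1742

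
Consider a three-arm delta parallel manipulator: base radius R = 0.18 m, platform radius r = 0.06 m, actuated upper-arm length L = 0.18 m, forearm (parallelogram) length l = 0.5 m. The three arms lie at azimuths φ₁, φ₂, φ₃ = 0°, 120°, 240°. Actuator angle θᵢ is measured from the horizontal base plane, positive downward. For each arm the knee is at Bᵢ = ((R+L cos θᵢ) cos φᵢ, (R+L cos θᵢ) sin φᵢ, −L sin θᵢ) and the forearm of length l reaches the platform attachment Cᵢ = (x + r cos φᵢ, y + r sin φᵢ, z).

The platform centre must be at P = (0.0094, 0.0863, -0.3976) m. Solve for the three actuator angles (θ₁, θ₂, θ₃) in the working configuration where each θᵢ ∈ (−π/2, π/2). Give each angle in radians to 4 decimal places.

θ₁ = -0.0001, θ₂ = -0.2616, θ₃ = 0.3491

φ1=0.0° → target in arm frame (0.0094, 0.0863)
  A cos θ + B sin θ = C:  0.1106·cos θ + -0.3976·sin θ = 0.1107
  γ=atan2(-0.3976,0.1106)=-1.2995;  ψ=arccos(0.2681)=1.2994;  θ1=γ+ψ≈-0.0001
arm 2 (φ=120.0°): x'=0.0700, y'=-0.0513
  A cos θ + B sin θ = C:  0.0500·cos θ + -0.3976·sin θ = 0.1511
  γ=atan2(-0.3976,0.0500)=-1.4458;  ψ=arccos(0.3770)=1.1842;  θ2=γ+ψ≈-0.2616
φ3=240.0° → target in arm frame (-0.0794, -0.0350)
  A=0.1994, B=-0.3976, C=(l²−L²−A²−y'²−z²)/(2L)=0.0514
  γ=atan2(-0.3976,0.1994)=-1.1059;  ψ=arccos(0.1156)=1.4549;  θ3=γ+ψ≈0.3491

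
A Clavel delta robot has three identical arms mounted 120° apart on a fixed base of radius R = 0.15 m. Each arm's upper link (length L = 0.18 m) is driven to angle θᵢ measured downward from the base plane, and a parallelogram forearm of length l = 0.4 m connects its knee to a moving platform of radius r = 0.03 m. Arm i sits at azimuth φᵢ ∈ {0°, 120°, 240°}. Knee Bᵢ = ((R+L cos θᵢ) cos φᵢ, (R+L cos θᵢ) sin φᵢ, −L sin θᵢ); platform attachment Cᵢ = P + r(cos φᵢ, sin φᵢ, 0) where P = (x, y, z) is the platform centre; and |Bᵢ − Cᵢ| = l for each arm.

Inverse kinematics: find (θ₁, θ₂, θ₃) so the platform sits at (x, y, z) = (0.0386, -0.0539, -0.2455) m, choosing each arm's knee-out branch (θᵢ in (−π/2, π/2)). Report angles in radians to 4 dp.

θ₁ = -0.3495, θ₂ = 0.3489, θ₃ = -0.2621

φ1=0.0° → target in arm frame (0.0386, -0.0539)
  e−x'=0.0814;  (l²−L²−(e−x')²−y'²−z²)/2L = 0.1606
  √(A²+B²)=0.2586;  θ1 = -1.2506+0.9011 ≈ -0.3495
φ2=120.0° → target in arm frame (-0.0660, -0.0065)
  e−x'=0.1860;  (l²−L²−(e−x')²−y'²−z²)/2L = 0.0908
  γ=atan2(-0.2455,0.1860)=-0.9225;  ψ=arccos(0.2949)=1.2714;  θ2=γ+ψ≈0.3489
φ3=240.0° → target in arm frame (0.0274, 0.0604)
  A=0.0926, B=-0.2455, C=(l²−L²−A²−y'²−z²)/(2L)=0.1531
  √(A²+B²)=0.2624;  θ3 = -1.2100+0.9479 ≈ -0.2621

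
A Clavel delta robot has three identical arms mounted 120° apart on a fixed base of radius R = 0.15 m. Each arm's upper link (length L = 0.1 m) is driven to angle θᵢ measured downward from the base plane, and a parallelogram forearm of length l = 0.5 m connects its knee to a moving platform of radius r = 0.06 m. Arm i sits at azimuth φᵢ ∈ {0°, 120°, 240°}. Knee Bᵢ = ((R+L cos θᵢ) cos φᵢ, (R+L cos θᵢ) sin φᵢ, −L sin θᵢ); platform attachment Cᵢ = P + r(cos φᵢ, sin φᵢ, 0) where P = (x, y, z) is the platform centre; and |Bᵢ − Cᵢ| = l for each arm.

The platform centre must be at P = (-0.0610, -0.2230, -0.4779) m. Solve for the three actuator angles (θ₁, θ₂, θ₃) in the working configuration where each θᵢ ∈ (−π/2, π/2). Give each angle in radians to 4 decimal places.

rotate P by −φ1: (-0.0610, -0.2230, -0.4779)
  e−x'=0.1510;  (l²−L²−(e−x')²−y'²−z²)/2L = -0.3046
  √(A²+B²)=0.5012;  θ1 = -1.2648+2.2240 ≈ 0.9593
φ2=120.0° → target in arm frame (-0.1626, 0.1643)
  A cos θ + B sin θ = C:  0.2526·cos θ + -0.4779·sin θ = -0.3961
  θ2 = atan2(B,A) + arccos(C/0.5406) = 1.3085
arm 3 (φ=240.0°): x'=0.2236, y'=0.0587
  e−x'=-0.1336;  (l²−L²−(e−x')²−y'²−z²)/2L = -0.0484
  γ=atan2(-0.4779,-0.1336)=-1.8434;  ψ=arccos(-0.0976)=1.6685;  θ3=γ+ψ≈-0.1749

θ₁ = 0.9593, θ₂ = 1.3085, θ₃ = -0.1749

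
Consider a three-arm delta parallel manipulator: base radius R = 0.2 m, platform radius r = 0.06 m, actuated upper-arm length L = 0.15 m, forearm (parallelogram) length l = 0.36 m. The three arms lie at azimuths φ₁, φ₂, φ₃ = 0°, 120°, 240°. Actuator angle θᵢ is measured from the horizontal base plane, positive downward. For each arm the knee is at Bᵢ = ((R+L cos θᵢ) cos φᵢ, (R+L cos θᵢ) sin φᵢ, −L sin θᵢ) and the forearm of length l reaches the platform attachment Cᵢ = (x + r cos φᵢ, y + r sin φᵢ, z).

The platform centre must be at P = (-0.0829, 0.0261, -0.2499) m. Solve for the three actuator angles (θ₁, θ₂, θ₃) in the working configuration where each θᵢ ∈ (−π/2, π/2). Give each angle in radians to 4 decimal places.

θ₁ = 0.7853, θ₂ = -0.1742, θ₃ = 0.1746

φ1=0.0° → target in arm frame (-0.0829, 0.0261)
  e−x'=0.2229;  (l²−L²−(e−x')²−y'²−z²)/2L = -0.0191
  √(A²+B²)=0.3349;  θ1 = -0.8424+1.6277 ≈ 0.7853
arm 2 (φ=120.0°): x'=0.0641, y'=0.0587
  A=0.0759, B=-0.2499, C=(l²−L²−A²−y'²−z²)/(2L)=0.1181
  γ=atan2(-0.2499,0.0759)=-1.2758;  ψ=arccos(0.4522)=1.1016;  θ2=γ+ψ≈-0.1742
arm 3 (φ=240.0°): x'=0.0188, y'=-0.0848
  A cos θ + B sin θ = C:  0.1212·cos θ + -0.2499·sin θ = 0.0759
  θ3 = atan2(B,A) + arccos(C/0.2777) = 0.1746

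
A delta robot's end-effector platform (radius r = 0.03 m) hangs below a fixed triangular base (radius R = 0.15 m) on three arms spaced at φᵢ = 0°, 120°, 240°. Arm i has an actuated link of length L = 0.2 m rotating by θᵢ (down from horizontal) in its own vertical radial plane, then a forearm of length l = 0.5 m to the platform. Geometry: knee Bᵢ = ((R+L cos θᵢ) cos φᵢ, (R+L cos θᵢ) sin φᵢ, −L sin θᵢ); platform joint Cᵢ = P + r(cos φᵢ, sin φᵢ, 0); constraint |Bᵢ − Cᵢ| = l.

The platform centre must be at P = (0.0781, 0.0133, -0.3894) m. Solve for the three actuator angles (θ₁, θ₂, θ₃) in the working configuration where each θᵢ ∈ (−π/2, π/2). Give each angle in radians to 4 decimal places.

φ1=0.0° → target in arm frame (0.0781, 0.0133)
  e−x'=0.0419;  (l²−L²−(e−x')²−y'²−z²)/2L = 0.1411
  γ=atan2(-0.3894,0.0419)=-1.4636;  ψ=arccos(0.3602)=1.2023;  θ1=γ+ψ≈-0.2613
φ2=120.0° → target in arm frame (-0.0275, -0.0743)
  A cos θ + B sin θ = C:  0.1475·cos θ + -0.3894·sin θ = 0.0777
  √(A²+B²)=0.4164;  θ2 = -1.2086+1.3831 ≈ 0.1744
arm 3 (φ=240.0°): x'=-0.0506, y'=0.0610
  A cos θ + B sin θ = C:  0.1706·cos θ + -0.3894·sin θ = 0.0639
  θ3 = atan2(B,A) + arccos(C/0.4251) = 0.2620

θ₁ = -0.2613, θ₂ = 0.1744, θ₃ = 0.2620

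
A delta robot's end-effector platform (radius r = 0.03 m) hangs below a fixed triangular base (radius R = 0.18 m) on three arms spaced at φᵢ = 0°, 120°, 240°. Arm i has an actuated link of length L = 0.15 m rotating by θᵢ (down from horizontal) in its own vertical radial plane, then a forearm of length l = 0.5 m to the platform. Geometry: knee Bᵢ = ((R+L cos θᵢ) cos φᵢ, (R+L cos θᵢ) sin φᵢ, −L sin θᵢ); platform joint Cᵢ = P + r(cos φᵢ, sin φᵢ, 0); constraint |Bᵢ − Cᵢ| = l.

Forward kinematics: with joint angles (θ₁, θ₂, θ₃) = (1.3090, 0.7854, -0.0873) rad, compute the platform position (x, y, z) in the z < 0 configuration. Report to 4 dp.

(-0.1739, -0.1213, -0.4669)

O1 = (0.1888·cos0.0°, 0.1888·sin0.0°, -0.1449) = (0.1888, 0.0000, -0.1449)
arm 2 at φ=120.0°: (R−r)+L cos θ2 = 0.2561;  O2 = (-0.1280, 0.2218, -0.1061)
φ3=240.0°: virtual centre (-0.1497, -0.2593, 0.0131), radius l
subtract pairs → two planes through P
[-0.6337 0.4435 0.0776]·P = 0.0202;  [-0.6771 -0.5186 0.3159]·P = 0.0332
det = 0.6290;  x = -0.0400+0.2868z,  y = -0.0117+0.2347z
quadratic in z: (1.1374)z²+(0.1530)z+(-0.1765)=0, √Δ=0.9090 → z ∈ {-0.4669, 0.3324}; z = -0.4669 (taking z<0)
x = -0.1739, y = -0.1213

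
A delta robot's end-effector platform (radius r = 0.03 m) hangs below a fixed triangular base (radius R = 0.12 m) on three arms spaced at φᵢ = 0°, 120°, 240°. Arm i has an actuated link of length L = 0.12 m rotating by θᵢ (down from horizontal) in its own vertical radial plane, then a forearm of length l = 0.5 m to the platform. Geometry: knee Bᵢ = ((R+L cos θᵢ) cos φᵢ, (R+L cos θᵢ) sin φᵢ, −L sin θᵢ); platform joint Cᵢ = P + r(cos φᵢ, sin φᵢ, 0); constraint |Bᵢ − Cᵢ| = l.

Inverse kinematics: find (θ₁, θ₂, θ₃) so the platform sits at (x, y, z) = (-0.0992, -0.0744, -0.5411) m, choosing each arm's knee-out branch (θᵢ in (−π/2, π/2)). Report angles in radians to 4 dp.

θ₁ = 1.1346, θ₂ = 0.8729, θ₃ = 0.4366

rotate P by −φ1: (-0.0992, -0.0744, -0.5411)
  A cos θ + B sin θ = C:  0.1892·cos θ + -0.5411·sin θ = -0.4105
  γ=atan2(-0.5411,0.1892)=-1.2344;  ψ=arccos(-0.7161)=2.3690;  θ1=γ+ψ≈1.1346
arm 2 (φ=120.0°): x'=-0.0148, y'=0.1231
  A=0.1048, B=-0.5411, C=(l²−L²−A²−y'²−z²)/(2L)=-0.3472
  θ2 = atan2(B,A) + arccos(C/0.5512) = 0.8729
φ3=240.0° → target in arm frame (0.1140, -0.0487)
  e−x'=-0.0240;  (l²−L²−(e−x')²−y'²−z²)/2L = -0.2506
  θ3 = atan2(B,A) + arccos(C/0.5416) = 0.4366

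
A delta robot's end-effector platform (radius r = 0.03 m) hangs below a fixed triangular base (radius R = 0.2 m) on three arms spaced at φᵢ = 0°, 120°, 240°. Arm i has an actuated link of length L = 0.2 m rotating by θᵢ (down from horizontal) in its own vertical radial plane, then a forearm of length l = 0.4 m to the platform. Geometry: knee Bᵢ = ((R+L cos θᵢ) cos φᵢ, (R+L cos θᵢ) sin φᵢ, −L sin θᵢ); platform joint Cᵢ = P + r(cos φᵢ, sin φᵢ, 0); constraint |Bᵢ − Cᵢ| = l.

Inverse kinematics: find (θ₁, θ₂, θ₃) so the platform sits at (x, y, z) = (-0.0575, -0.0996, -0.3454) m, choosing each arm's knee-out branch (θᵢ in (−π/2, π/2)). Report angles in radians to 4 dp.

θ₁ = 0.9599, θ₂ = 0.9599, θ₃ = 0.1745

rotate P by −φ1: (-0.0575, -0.0996, -0.3454)
  A cos θ + B sin θ = C:  0.2275·cos θ + -0.3454·sin θ = -0.1524
  γ=atan2(-0.3454,0.2275)=-0.9884;  ψ=arccos(-0.3686)=1.9483;  θ1=γ+ψ≈0.9599
rotate P by −φ2: (-0.0575, 0.0996, -0.3454)
  A=0.2275, B=-0.3454, C=(l²−L²−A²−y'²−z²)/(2L)=-0.1524
  √(A²+B²)=0.4136;  θ2 = -0.9883+1.9483 ≈ 0.9599
rotate P by −φ3: (0.1150, 0.0000, -0.3454)
  e−x'=0.0550;  (l²−L²−(e−x')²−y'²−z²)/2L = -0.0058
  θ3 = atan2(B,A) + arccos(C/0.3498) = 0.1745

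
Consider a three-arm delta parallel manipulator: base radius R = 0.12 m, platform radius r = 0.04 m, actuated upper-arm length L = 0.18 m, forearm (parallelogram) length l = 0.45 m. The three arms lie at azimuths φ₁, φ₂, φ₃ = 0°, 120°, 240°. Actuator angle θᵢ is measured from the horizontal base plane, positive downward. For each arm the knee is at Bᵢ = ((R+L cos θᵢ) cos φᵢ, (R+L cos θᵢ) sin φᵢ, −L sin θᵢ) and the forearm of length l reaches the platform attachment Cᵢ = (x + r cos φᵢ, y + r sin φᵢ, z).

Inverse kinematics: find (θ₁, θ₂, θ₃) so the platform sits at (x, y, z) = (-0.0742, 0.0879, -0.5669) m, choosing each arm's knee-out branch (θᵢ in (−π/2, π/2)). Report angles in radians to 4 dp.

θ₁ = 1.3092, θ₂ = 0.7856, θ₃ = 1.2220

rotate P by −φ1: (-0.0742, 0.0879, -0.5669)
  A=0.1542, B=-0.5669, C=(l²−L²−A²−y'²−z²)/(2L)=-0.5077
  γ=atan2(-0.5669,0.1542)=-1.3052;  ψ=arccos(-0.8642)=2.6144;  θ1=γ+ψ≈1.3092
arm 2 (φ=120.0°): x'=0.1132, y'=0.0203
  A cos θ + B sin θ = C:  -0.0332·cos θ + -0.5669·sin θ = -0.4244
  γ=atan2(-0.5669,-0.0332)=-1.6293;  ψ=arccos(-0.7474)=2.4149;  θ2=γ+ψ≈0.7856
arm 3 (φ=240.0°): x'=-0.0390, y'=-0.1082
  A=0.1190, B=-0.5669, C=(l²−L²−A²−y'²−z²)/(2L)=-0.4921
  γ=atan2(-0.5669,0.1190)=-1.3638;  ψ=arccos(-0.8495)=2.5859;  θ3=γ+ψ≈1.2220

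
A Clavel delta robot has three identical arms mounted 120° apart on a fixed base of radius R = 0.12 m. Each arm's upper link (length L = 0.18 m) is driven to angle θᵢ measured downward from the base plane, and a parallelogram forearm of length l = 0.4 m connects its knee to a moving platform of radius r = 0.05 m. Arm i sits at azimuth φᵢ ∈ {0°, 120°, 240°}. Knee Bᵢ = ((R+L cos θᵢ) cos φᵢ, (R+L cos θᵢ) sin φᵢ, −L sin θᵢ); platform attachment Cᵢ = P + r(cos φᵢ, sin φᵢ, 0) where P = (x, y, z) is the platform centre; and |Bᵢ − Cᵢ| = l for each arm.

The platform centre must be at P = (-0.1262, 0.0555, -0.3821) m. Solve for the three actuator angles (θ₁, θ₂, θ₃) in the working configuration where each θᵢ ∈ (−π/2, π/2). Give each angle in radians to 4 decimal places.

θ₁ = 0.8727, θ₂ = 0.0872, θ₃ = 0.4363

rotate P by −φ1: (-0.1262, 0.0555, -0.3821)
  A=0.1962, B=-0.3821, C=(l²−L²−A²−y'²−z²)/(2L)=-0.1666
  γ=atan2(-0.3821,0.1962)=-1.0964;  ψ=arccos(-0.3879)=1.9691;  θ1=γ+ψ≈0.8727
arm 2 (φ=120.0°): x'=0.1112, y'=0.0815
  A=-0.0412, B=-0.3821, C=(l²−L²−A²−y'²−z²)/(2L)=-0.0743
  √(A²+B²)=0.3843;  θ2 = -1.6781+1.7653 ≈ 0.0872
φ3=240.0° → target in arm frame (0.0150, -0.1370)
  A=0.0550, B=-0.3821, C=(l²−L²−A²−y'²−z²)/(2L)=-0.1117
  θ3 = atan2(B,A) + arccos(C/0.3860) = 0.4363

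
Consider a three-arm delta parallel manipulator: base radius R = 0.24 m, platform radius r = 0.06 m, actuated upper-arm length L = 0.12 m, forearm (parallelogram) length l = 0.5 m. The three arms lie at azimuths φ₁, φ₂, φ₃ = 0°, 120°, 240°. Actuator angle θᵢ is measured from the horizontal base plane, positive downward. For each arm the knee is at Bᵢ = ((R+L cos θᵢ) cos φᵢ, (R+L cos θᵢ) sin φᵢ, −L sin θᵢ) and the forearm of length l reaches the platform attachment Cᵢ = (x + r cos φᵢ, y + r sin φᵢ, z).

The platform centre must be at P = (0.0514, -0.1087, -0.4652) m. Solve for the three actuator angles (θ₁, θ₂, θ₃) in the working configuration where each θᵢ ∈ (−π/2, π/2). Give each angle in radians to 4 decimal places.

θ₁ = 0.3489, θ₂ = 1.1348, θ₃ = 0.2618

φ1=0.0° → target in arm frame (0.0514, -0.1087)
  A=0.1286, B=-0.4652, C=(l²−L²−A²−y'²−z²)/(2L)=-0.0382
  θ1 = atan2(B,A) + arccos(C/0.4826) = 0.3489
rotate P by −φ2: (-0.1198, 0.0098, -0.4652)
  A cos θ + B sin θ = C:  0.2998·cos θ + -0.4652·sin θ = -0.2950
  θ2 = atan2(B,A) + arccos(C/0.5535) = 1.1348
φ3=240.0° → target in arm frame (0.0684, 0.0989)
  A cos θ + B sin θ = C:  0.1116·cos θ + -0.4652·sin θ = -0.0126
  θ3 = atan2(B,A) + arccos(C/0.4784) = 0.2618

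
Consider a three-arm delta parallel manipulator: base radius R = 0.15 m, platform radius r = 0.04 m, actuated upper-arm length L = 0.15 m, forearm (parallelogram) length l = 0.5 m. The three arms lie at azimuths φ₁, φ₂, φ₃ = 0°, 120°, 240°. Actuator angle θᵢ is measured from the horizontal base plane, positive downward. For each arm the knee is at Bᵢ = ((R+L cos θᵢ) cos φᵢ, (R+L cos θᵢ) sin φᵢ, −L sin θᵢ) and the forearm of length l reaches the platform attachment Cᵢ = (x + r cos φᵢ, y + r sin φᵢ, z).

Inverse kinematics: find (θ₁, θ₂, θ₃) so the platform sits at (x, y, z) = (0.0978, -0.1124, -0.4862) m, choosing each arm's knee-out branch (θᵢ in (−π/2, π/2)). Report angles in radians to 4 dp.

rotate P by −φ1: (0.0978, -0.1124, -0.4862)
  A=0.0122, B=-0.4862, C=(l²−L²−A²−y'²−z²)/(2L)=-0.0722
  √(A²+B²)=0.4864;  θ1 = -1.5457+1.7199 ≈ 0.1742
φ2=120.0° → target in arm frame (-0.1462, -0.0285)
  A=0.2562, B=-0.4862, C=(l²−L²−A²−y'²−z²)/(2L)=-0.2512
  γ=atan2(-0.4862,0.2562)=-1.0858;  ψ=arccos(-0.4571)=2.0455;  θ2=γ+ψ≈0.9597
φ3=240.0° → target in arm frame (0.0484, 0.1409)
  A cos θ + B sin θ = C:  0.0616·cos θ + -0.4862·sin θ = -0.1084
  θ3 = atan2(B,A) + arccos(C/0.4901) = 0.3491

θ₁ = 0.1742, θ₂ = 0.9597, θ₃ = 0.3491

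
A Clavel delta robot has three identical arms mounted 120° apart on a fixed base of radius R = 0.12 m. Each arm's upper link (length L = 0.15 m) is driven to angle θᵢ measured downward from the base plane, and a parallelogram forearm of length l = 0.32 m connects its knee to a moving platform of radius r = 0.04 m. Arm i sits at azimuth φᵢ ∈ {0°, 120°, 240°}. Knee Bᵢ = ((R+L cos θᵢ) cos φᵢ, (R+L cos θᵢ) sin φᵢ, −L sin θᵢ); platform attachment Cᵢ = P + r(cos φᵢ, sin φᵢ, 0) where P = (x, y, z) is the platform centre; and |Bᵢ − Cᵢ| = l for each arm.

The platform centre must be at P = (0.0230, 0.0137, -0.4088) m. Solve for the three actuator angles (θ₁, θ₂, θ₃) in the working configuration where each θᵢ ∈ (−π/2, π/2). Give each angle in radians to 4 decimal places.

rotate P by −φ1: (0.0230, 0.0137, -0.4088)
  e−x'=0.0570;  (l²−L²−(e−x')²−y'²−z²)/2L = -0.3022
  θ1 = atan2(B,A) + arccos(C/0.4128) = 0.9599
rotate P by −φ2: (0.0004, -0.0268, -0.4088)
  A cos θ + B sin θ = C:  0.0796·cos θ + -0.4088·sin θ = -0.3143
  √(A²+B²)=0.4165;  θ2 = -1.3784+2.4257 ≈ 1.0473
rotate P by −φ3: (-0.0234, 0.0131, -0.4088)
  e−x'=0.1034;  (l²−L²−(e−x')²−y'²−z²)/2L = -0.3269
  √(A²+B²)=0.4217;  θ3 = -1.3231+2.4580 ≈ 1.1348

θ₁ = 0.9599, θ₂ = 1.0473, θ₃ = 1.1348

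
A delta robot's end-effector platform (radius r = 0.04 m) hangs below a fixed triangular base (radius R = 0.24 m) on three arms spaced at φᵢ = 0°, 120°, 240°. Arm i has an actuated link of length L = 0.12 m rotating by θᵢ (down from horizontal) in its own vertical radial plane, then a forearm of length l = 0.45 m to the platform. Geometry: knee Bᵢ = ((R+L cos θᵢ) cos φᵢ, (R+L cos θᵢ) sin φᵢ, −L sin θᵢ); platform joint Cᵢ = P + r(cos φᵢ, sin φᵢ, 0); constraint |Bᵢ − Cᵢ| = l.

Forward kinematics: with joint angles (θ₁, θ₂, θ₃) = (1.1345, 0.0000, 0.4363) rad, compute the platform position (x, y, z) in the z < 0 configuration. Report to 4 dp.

(-0.1080, 0.0382, -0.3778)

O1 = (0.2507·cos0.0°, 0.2507·sin0.0°, -0.1088) = (0.2507, 0.0000, -0.1088)
arm 2 at φ=120.0°: ρ2 = 0.3200;  O2 = (-0.1600, 0.2771, 0.0000)
O3 = (0.3088·cos240.0°, 0.3088·sin240.0°, -0.0507) = (-0.1544, -0.2674, -0.0507)
eliminate P² terms by subtracting sphere 1 from 2 and 3
linear system: -0.8214x+0.5543y = 0.0277−0.2175z; -0.8102x+-0.5348y = 0.0232−0.1161z
Cramer: x(z) = -0.0312+0.2034z;  y(z) = 0.0038-0.0910z
sphere 1 gives Az²+Bz+C=0 with A=1.0497, B=0.1022, C=-0.1112;  B²−4AC=0.4773;  roots -0.3778, 0.2804;  negative root z = -0.3778
x = -0.1080, y = 0.0382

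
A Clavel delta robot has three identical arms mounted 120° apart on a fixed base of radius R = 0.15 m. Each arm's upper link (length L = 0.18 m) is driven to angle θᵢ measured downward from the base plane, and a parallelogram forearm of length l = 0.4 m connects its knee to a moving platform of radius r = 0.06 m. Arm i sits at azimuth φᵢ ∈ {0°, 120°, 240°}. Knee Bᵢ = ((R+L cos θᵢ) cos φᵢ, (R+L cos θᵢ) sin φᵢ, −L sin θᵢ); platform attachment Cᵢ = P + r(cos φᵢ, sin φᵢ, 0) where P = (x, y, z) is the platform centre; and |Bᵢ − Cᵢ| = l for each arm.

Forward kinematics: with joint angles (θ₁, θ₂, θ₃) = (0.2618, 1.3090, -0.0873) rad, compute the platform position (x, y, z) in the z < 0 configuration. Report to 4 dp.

(0.0787, -0.2227, -0.3225)

O1 = (0.2639·cos0.0°, 0.2639·sin0.0°, -0.0466) = (0.2639, 0.0000, -0.0466)
O2 = (0.1366·cos120.0°, 0.1366·sin120.0°, -0.1739) = (-0.0683, 0.1183, -0.1739)
arm 3 at φ=240.0°: ρ3 = 0.2693;  O3 = (-0.1347, -0.2332, 0.0157)
|O₂|²−|O₁|² = -0.0229;  |O₃|²−|O₁|² = 0.0010
linear system: -0.6643x+0.2366y = -0.0229−-0.2546z; -0.7970x+-0.4665y = 0.0010−0.1246z
Cramer: x(z) = 0.0210-0.1791z;  y(z) = -0.0379+0.5731z
into |P−O₁|² = l²: 1.3605z² + 0.1367z + -0.0974 = 0;  Δ = 0.5487;  z = -0.3225 or 0.2220 → z<0 root = -0.3225
x = 0.0787, y = -0.2227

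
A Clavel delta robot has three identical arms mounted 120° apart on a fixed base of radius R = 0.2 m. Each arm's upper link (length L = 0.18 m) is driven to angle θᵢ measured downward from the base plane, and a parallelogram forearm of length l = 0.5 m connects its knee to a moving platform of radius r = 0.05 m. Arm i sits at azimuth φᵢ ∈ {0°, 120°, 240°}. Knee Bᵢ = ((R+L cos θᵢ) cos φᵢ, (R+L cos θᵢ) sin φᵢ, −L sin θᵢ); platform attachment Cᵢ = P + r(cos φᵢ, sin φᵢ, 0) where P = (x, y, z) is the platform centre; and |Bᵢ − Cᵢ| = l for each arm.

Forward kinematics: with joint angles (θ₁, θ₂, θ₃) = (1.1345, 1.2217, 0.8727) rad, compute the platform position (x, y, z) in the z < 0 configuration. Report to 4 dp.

(-0.0177, -0.0635, -0.5950)

arm 1 at φ=0.0°: (R−r)+L cos θ1 = 0.2261;  S1 = (0.2261, 0.0000, -0.1631)
φ2=120.0°: virtual centre (-0.1058, 0.1832, -0.1691), radius l
arm 3 at φ=240.0°: (R−r)+L cos θ3 = 0.2657;  S3 = (-0.1328, -0.2301, -0.1379)
subtract pairs → two planes through P
linear system: -0.6637x+0.3664y = -0.0043−-0.0120z; -0.7178x+-0.4602y = 0.0119−0.0505z
Cramer: x(z) = -0.0041+0.0228z;  y(z) = -0.0194+0.0741z
sphere 1 gives Az²+Bz+C=0 with A=1.0060, B=0.3129, C=-0.1700;  B²−4AC=0.7821;  roots -0.5950, 0.2840;  negative root z = -0.5950
x = -0.0177, y = -0.0635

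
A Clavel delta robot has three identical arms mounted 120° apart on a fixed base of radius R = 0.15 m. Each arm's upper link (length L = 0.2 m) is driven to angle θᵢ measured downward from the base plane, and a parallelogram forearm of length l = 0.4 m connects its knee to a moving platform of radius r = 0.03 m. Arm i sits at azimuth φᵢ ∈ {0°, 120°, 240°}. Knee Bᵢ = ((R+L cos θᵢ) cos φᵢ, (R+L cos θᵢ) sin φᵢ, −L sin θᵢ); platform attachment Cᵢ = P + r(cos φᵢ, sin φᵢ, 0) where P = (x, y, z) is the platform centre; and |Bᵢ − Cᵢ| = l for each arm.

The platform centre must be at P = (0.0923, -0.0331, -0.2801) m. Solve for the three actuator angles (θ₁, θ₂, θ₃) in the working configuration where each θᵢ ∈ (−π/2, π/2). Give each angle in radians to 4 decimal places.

rotate P by −φ1: (0.0923, -0.0331, -0.2801)
  A=0.0277, B=-0.2801, C=(l²−L²−A²−y'²−z²)/(2L)=0.0992
  γ=atan2(-0.2801,0.0277)=-1.4722;  ψ=arccos(0.3524)=1.2106;  θ1=γ+ψ≈-0.2616
arm 2 (φ=120.0°): x'=-0.0748, y'=-0.0634
  A cos θ + B sin θ = C:  0.1948·cos θ + -0.2801·sin θ = -0.0011
  θ2 = atan2(B,A) + arccos(C/0.3412) = 0.6108
arm 3 (φ=240.0°): x'=-0.0175, y'=0.0965
  A cos θ + B sin θ = C:  0.1375·cos θ + -0.2801·sin θ = 0.0333
  √(A²+B²)=0.3120;  θ3 = -1.1145+1.4638 ≈ 0.3493

θ₁ = -0.2616, θ₂ = 0.6108, θ₃ = 0.3493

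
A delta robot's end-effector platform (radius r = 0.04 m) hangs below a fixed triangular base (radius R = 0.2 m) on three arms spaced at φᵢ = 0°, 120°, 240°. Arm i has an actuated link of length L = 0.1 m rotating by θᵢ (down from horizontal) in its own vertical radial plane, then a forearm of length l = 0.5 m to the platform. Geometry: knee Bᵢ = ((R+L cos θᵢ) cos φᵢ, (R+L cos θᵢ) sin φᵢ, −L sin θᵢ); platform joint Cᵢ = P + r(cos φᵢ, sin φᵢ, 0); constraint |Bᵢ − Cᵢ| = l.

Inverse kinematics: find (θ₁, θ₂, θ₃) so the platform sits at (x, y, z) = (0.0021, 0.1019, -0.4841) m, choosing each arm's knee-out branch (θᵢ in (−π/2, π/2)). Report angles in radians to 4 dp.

rotate P by −φ1: (0.0021, 0.1019, -0.4841)
  e−x'=0.1579;  (l²−L²−(e−x')²−y'²−z²)/2L = -0.1483
  θ1 = atan2(B,A) + arccos(C/0.5092) = 0.6109
φ2=120.0° → target in arm frame (0.0872, -0.0528)
  A cos θ + B sin θ = C:  0.0728·cos θ + -0.4841·sin θ = -0.0122
  √(A²+B²)=0.4895;  θ2 = -1.4215+1.5957 ≈ 0.1742
φ3=240.0° → target in arm frame (-0.0893, -0.0491)
  A cos θ + B sin θ = C:  0.2493·cos θ + -0.4841·sin θ = -0.2946
  θ3 = atan2(B,A) + arccos(C/0.5445) = 1.0472

θ₁ = 0.6109, θ₂ = 0.1742, θ₃ = 1.0472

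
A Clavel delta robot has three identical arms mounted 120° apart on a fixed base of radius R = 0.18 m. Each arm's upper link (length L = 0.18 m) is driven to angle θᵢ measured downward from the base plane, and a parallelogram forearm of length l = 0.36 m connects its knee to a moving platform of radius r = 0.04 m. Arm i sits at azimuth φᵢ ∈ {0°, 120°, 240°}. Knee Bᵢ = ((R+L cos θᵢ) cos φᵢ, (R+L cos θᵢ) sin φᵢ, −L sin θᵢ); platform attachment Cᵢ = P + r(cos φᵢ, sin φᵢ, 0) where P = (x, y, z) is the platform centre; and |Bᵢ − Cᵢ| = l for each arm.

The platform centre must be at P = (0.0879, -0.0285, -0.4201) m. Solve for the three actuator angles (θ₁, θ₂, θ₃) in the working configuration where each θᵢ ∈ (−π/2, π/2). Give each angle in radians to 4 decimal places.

rotate P by −φ1: (0.0879, -0.0285, -0.4201)
  e−x'=0.0521;  (l²−L²−(e−x')²−y'²−z²)/2L = -0.2300
  γ=atan2(-0.4201,0.0521)=-1.4474;  ψ=arccos(-0.5434)=2.1453;  θ1=γ+ψ≈0.6979
φ2=120.0° → target in arm frame (-0.0686, -0.0619)
  A=0.2086, B=-0.4201, C=(l²−L²−A²−y'²−z²)/(2L)=-0.3518
  √(A²+B²)=0.4691;  θ2 = -1.1099+2.4188 ≈ 1.3090
φ3=240.0° → target in arm frame (-0.0193, 0.0904)
  A cos θ + B sin θ = C:  0.1593·cos θ + -0.4201·sin θ = -0.3134
  θ3 = atan2(B,A) + arccos(C/0.4493) = 1.1343

θ₁ = 0.6979, θ₂ = 1.3090, θ₃ = 1.1343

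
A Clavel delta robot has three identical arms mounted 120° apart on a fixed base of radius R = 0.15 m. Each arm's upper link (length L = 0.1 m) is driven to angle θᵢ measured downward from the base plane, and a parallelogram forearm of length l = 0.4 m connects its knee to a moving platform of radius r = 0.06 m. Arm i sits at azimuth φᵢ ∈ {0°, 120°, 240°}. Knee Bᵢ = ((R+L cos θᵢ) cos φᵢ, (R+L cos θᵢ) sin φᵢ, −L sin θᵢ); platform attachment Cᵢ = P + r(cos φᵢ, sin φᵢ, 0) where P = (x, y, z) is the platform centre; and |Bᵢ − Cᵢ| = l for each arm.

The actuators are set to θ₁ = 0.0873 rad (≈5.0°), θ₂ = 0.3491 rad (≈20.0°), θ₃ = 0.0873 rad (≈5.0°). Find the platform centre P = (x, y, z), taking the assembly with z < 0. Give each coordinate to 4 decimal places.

(0.0178, -0.0308, -0.3686)

φ1=0.0°: virtual centre (0.1896, 0.0000, -0.0087), radius l
arm 2 at φ=120.0°: e+L cos θ2 = 0.1840;  O2 = (-0.0920, 0.1593, -0.0342)
φ3=240.0°: virtual centre (-0.0948, -0.1642, -0.0087), radius l
|O₂|²−|O₁|² = -0.0010;  |O₃|²−|O₁|² = 0.0000
linear system: -0.5632x+0.3186y = -0.0010−-0.0510z; -0.5689x+-0.3284y = 0.0000−0.0000z
Cramer: x(z) = 0.0009-0.0457z;  y(z) = -0.0016+0.0792z
quadratic in z: (1.0084)z²+(0.0344)z+(-0.1243)=0, √Δ=0.7089 → z ∈ {-0.3686, 0.3345}; z = -0.3686 (taking z<0)
x = 0.0178, y = -0.0308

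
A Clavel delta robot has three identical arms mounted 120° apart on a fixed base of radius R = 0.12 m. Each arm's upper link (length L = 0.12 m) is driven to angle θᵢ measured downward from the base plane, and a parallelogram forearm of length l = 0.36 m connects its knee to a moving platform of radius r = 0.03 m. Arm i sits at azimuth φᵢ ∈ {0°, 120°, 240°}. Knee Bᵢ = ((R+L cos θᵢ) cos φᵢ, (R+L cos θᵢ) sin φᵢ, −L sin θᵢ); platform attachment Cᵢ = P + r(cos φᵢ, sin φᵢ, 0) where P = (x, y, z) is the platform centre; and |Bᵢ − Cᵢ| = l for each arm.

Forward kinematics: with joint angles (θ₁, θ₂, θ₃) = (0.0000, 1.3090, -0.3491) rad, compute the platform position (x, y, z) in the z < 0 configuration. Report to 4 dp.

φ1=0.0°: virtual centre (0.2100, 0.0000, 0.0000), radius l
φ2=120.0°: virtual centre (-0.0605, 0.1048, -0.1159), radius l
centre 3 = (0.2028·cos240.0°, 0.2028·sin240.0°, 0.0410) = (-0.1014, -0.1756, 0.0410)
eliminate P² terms by subtracting sphere 1 from 2 and 3
plane₁₂: -0.5411x+0.2097y+-0.2318z = -0.0160
Cramer: x(z) = 0.0184-0.2003z;  y(z) = -0.0289+0.5889z
quadratic in z: (1.3869)z²+(0.0427)z+(-0.0921)=0, √Δ=0.7159 → z ∈ {-0.2735, 0.2427}; z = -0.2735 (taking z<0)
x = 0.0732, y = -0.1899

(0.0732, -0.1899, -0.2735)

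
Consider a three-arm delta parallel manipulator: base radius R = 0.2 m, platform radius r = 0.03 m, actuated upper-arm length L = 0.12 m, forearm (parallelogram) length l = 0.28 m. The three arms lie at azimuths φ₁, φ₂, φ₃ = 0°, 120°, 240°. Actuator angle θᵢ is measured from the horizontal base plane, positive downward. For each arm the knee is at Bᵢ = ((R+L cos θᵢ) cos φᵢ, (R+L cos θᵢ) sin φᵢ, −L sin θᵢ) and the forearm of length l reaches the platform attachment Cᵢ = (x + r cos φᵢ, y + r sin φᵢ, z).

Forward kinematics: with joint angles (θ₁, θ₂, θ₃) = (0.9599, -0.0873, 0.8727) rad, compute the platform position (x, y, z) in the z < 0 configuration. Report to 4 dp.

(-0.0335, 0.0458, -0.1445)

arm 1 at φ=0.0°: ρ1 = 0.2388;  S1 = (0.2388, 0.0000, -0.0983)
S2 = (0.2895·cos120.0°, 0.2895·sin120.0°, 0.0105) = (-0.1448, 0.2508, 0.0105)
arm 3 at φ=240.0°: ρ3 = 0.2471;  S3 = (-0.1236, -0.2140, -0.0919)
subtract pairs → two planes through P
linear system: -0.7672x+0.5015y = 0.0172−0.2175z; -0.7248x+-0.4280y = 0.0028−0.0127z
det = 0.6919;  x = -0.0127+0.1438z,  y = 0.0149+-0.2137z
sphere 1 gives Az²+Bz+C=0 with A=1.0664, B=0.1179, C=-0.0052;  B²−4AC=0.0362;  roots -0.1445, 0.0340;  negative root z = -0.1445
x = -0.0335, y = 0.0458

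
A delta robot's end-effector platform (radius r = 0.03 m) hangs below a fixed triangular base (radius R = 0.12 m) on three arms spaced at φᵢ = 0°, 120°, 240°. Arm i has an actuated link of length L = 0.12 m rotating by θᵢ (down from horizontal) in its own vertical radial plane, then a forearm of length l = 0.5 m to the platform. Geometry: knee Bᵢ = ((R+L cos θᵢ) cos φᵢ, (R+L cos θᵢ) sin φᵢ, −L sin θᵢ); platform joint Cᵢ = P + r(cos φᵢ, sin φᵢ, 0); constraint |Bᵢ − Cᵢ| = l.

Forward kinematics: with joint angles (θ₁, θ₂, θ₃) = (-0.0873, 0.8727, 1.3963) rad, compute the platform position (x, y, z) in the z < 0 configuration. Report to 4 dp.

(0.2298, 0.1002, -0.4790)

arm 1 at φ=0.0°: ρ1 = 0.2095;  S1 = (0.2095, 0.0000, 0.0105)
S2 = (0.1671·cos120.0°, 0.1671·sin120.0°, -0.0919) = (-0.0836, 0.1447, -0.0919)
arm 3 at φ=240.0°: ρ3 = 0.1108;  S3 = (-0.0554, -0.0960, -0.1182)
subtract pairs → two planes through P
plane₁₂: -0.5862x+0.2895y+-0.2048z = -0.0076
Cramer: x(z) = 0.0249-0.4279z;  y(z) = 0.0240-0.1591z
sphere 1 gives Az²+Bz+C=0 with A=1.2084, B=0.1295, C=-0.2152;  B²−4AC=1.0570;  roots -0.4790, 0.3718;  negative root z = -0.4790
x = 0.2298, y = 0.1002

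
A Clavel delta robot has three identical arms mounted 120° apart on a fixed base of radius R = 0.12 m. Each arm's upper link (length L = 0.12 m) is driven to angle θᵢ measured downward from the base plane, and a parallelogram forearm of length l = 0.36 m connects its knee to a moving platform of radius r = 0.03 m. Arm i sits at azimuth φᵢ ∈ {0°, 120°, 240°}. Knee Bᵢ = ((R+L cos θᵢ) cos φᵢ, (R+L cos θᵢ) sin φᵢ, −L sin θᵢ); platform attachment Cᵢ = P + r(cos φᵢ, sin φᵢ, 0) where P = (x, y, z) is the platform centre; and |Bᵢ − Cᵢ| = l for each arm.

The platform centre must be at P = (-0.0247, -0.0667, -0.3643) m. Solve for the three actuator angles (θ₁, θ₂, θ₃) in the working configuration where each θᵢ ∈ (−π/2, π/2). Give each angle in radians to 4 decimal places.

θ₁ = 0.6982, θ₂ = 0.7855, θ₃ = 0.2622

arm 1 (φ=0.0°): x'=-0.0247, y'=-0.0667
  e−x'=0.1147;  (l²−L²−(e−x')²−y'²−z²)/2L = -0.1463
  θ1 = atan2(B,A) + arccos(C/0.3819) = 0.6982
φ2=120.0° → target in arm frame (-0.0454, 0.0547)
  A cos θ + B sin θ = C:  0.1354·cos θ + -0.3643·sin θ = -0.1619
  γ=atan2(-0.3643,0.1354)=-1.2149;  ψ=arccos(-0.4165)=2.0004;  θ2=γ+ψ≈0.7855
φ3=240.0° → target in arm frame (0.0701, 0.0120)
  e−x'=0.0199;  (l²−L²−(e−x')²−y'²−z²)/2L = -0.0752
  √(A²+B²)=0.3648;  θ3 = -1.5163+1.7785 ≈ 0.2622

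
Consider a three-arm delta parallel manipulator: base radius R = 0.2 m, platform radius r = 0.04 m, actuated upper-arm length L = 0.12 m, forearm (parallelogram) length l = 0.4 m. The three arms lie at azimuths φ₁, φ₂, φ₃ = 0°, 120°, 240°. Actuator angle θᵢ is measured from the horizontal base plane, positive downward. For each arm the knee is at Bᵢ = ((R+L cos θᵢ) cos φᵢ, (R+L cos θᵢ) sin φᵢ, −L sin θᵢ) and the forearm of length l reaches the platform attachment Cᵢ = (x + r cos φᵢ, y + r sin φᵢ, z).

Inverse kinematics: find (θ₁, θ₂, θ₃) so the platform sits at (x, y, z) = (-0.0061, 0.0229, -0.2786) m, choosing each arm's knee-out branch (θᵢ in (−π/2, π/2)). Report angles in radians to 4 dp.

φ1=0.0° → target in arm frame (-0.0061, 0.0229)
  e−x'=0.1661;  (l²−L²−(e−x')²−y'²−z²)/2L = 0.1661
  θ1 = atan2(B,A) + arccos(C/0.3244) = -0.0001
arm 2 (φ=120.0°): x'=0.0229, y'=-0.0062
  e−x'=0.1371;  (l²−L²−(e−x')²−y'²−z²)/2L = 0.2048
  √(A²+B²)=0.3105;  θ2 = -1.1134+0.8507 ≈ -0.2627
arm 3 (φ=240.0°): x'=-0.0168, y'=-0.0167
  e−x'=0.1768;  (l²−L²−(e−x')²−y'²−z²)/2L = 0.1519
  γ=atan2(-0.2786,0.1768)=-1.0054;  ψ=arccos(0.4603)=1.0925;  θ3=γ+ψ≈0.0871

θ₁ = -0.0001, θ₂ = -0.2627, θ₃ = 0.0871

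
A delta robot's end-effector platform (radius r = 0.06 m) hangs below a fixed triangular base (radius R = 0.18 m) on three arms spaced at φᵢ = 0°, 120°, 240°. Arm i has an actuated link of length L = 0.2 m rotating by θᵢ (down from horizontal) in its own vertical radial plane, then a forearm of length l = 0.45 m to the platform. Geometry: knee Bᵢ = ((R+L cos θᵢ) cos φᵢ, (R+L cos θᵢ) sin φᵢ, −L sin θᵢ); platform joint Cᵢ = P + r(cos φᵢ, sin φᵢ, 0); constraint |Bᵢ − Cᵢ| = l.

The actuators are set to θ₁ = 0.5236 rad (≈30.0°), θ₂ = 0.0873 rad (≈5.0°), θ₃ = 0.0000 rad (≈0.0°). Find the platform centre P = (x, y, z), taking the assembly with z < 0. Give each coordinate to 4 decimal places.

(-0.0783, -0.0113, -0.3537)

S1 = (0.2932·cos0.0°, 0.2932·sin0.0°, -0.1000) = (0.2932, 0.0000, -0.1000)
S2 = (0.3192·cos120.0°, 0.3192·sin120.0°, -0.0174) = (-0.1596, 0.2765, -0.0174)
φ3=240.0°: virtual centre (-0.1600, -0.2771, 0.0000), radius l
|S₂|²−|S₁|² = 0.0062;  |S₃|²−|S₁|² = 0.0064
[-0.9056 0.5529 0.1651]·P = 0.0062;  [-0.9064 -0.5543 0.2000]·P = 0.0064
det = 1.0031;  x = -0.0070+0.2015z,  y = -0.0002+0.0314z
sphere 1 gives Az²+Bz+C=0 with A=1.0416, B=0.0790, C=-0.1024;  B²−4AC=0.4328;  roots -0.3537, 0.2779;  negative root z = -0.3537
x = -0.0783, y = -0.0113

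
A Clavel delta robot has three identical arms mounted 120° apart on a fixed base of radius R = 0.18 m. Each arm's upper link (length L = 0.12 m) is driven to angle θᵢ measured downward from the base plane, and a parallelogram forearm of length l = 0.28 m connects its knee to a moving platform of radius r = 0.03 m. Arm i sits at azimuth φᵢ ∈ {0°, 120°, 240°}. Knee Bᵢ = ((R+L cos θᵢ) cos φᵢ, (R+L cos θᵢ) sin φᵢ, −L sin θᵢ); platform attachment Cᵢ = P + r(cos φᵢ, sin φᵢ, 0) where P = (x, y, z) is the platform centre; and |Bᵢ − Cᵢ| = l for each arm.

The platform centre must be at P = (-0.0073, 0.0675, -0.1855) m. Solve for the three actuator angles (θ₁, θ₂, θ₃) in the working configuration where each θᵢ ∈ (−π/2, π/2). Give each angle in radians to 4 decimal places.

arm 1 (φ=0.0°): x'=-0.0073, y'=0.0675
  e−x'=0.1573;  (l²−L²−(e−x')²−y'²−z²)/2L = 0.0012
  γ=atan2(-0.1855,0.1573)=-0.8675;  ψ=arccos(0.0050)=1.5658;  θ1=γ+ψ≈0.6983
φ2=120.0° → target in arm frame (0.0621, -0.0274)
  e−x'=0.0879;  (l²−L²−(e−x')²−y'²−z²)/2L = 0.0880
  √(A²+B²)=0.2053;  θ2 = -1.1283+1.1279 ≈ -0.0004
φ3=240.0° → target in arm frame (-0.0548, -0.0401)
  A cos θ + B sin θ = C:  0.2048·cos θ + -0.1855·sin θ = -0.0582
  γ=atan2(-0.1855,0.2048)=-0.7360;  ψ=arccos(-0.2105)=1.7829;  θ3=γ+ψ≈1.0469

θ₁ = 0.6983, θ₂ = -0.0004, θ₃ = 1.0469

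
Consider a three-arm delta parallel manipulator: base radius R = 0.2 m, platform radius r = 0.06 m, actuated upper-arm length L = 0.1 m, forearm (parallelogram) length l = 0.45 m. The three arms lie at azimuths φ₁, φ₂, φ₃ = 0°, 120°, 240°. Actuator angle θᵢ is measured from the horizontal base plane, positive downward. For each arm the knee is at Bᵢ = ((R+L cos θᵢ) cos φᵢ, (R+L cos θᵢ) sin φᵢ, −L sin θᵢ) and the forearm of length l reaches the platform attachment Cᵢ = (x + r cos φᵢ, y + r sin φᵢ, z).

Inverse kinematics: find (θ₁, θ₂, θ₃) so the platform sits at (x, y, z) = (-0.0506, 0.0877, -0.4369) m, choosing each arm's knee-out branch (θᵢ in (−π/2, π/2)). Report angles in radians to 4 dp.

θ₁ = 0.8723, θ₂ = 0.0871, θ₃ = 0.8725

rotate P by −φ1: (-0.0506, 0.0877, -0.4369)
  A cos θ + B sin θ = C:  0.1906·cos θ + -0.4369·sin θ = -0.2120
  θ1 = atan2(B,A) + arccos(C/0.4767) = 0.8723
arm 2 (φ=120.0°): x'=0.1013, y'=0.0000
  A=0.0387, B=-0.4369, C=(l²−L²−A²−y'²−z²)/(2L)=0.0006
  √(A²+B²)=0.4386;  θ2 = -1.4823+1.5695 ≈ 0.0871
φ3=240.0° → target in arm frame (-0.0507, -0.0877)
  A=0.1907, B=-0.4369, C=(l²−L²−A²−y'²−z²)/(2L)=-0.2121
  √(A²+B²)=0.4767;  θ3 = -1.1593+2.0319 ≈ 0.8725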